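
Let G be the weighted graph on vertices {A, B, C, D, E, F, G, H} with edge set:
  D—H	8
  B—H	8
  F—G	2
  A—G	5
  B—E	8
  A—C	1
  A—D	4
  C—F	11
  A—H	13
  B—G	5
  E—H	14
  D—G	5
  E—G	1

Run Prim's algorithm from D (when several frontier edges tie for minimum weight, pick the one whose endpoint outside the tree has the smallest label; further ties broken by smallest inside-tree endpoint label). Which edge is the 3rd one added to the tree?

A-G

Prim, starting at D.
Step 1: cheapest edge leaving the tree is A—D (4); add A.
Step 2: cheapest edge leaving the tree is A—C (1); add C.
Step 3: cheapest edge leaving the tree is A—G (5); add G.
Step 4: cheapest edge leaving the tree is E—G (1); add E.
Step 5: cheapest edge leaving the tree is F—G (2); add F.
Step 6: cheapest edge leaving the tree is B—G (5); add B.
Step 7: cheapest edge leaving the tree is B—H (8); add H.
The 3rd edge added is A—G.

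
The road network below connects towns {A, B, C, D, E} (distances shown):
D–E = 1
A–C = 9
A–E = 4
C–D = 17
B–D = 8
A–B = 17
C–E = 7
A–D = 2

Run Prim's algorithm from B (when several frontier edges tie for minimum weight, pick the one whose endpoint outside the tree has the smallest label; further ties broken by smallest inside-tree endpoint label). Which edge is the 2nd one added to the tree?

D-E

Prim, starting at B.
Step 1: cheapest edge leaving the tree is B–D (8); add D.
Step 2: cheapest edge leaving the tree is D–E (1); add E.
Step 3: cheapest edge leaving the tree is A–D (2); add A.
Step 4: cheapest edge leaving the tree is C–E (7); add C.
The 2nd edge added is D–E.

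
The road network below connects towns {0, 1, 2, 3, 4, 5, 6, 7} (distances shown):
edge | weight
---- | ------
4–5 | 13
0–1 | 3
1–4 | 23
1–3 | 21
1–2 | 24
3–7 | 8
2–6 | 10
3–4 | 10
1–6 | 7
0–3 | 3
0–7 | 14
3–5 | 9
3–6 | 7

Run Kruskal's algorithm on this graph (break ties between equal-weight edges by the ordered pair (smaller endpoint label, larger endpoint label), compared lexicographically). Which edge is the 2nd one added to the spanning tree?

0-3

Sort edges by weight, then run Kruskal:
0–1 (3): add — endpoints in different components.
0–3 (3): add — endpoints in different components.
1–6 (7): add — endpoints in different components.
3–6 (7): skip — 3 and 6 already connected.
3–7 (8): add — endpoints in different components.
3–5 (9): add — endpoints in different components.
2–6 (10): add — endpoints in different components.
3–4 (10): add — endpoints in different components.
The 2nd edge added is 0–3.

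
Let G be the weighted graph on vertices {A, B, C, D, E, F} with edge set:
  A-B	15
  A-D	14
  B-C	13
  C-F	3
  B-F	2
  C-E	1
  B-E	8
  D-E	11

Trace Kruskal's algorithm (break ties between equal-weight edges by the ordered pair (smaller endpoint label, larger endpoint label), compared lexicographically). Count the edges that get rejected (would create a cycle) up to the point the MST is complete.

Kruskal's algorithm — process edges by increasing weight (ties by edge label):
C-E (1): add. Components now {A} {B} {C,E} {D} {F}
B-F (2): add. Components now {A} {B,F} {C,E} {D}
C-F (3): add. Components now {A} {B,C,E,F} {D}
B-E (8): skip — B and E already connected.
D-E (11): add. Components now {A} {B,C,D,E,F}
B-C (13): skip — B and C already connected.
A-D (14): add. Components now {A,B,C,D,E,F}
Edges rejected before the tree was complete: 2.

2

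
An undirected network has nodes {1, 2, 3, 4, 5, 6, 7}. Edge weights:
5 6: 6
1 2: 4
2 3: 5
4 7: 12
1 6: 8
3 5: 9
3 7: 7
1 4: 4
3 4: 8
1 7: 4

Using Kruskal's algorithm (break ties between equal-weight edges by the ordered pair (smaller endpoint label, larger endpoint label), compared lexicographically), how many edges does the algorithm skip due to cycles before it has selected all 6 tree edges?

1

Sort edges by weight, then run Kruskal:
1 2 (4): add — endpoints in different components.
1 4 (4): add — endpoints in different components.
1 7 (4): add — endpoints in different components.
2 3 (5): add — endpoints in different components.
5 6 (6): add — endpoints in different components.
3 7 (7): skip — 3 and 7 already connected.
1 6 (8): add — endpoints in different components.
Edges rejected before the tree was complete: 1.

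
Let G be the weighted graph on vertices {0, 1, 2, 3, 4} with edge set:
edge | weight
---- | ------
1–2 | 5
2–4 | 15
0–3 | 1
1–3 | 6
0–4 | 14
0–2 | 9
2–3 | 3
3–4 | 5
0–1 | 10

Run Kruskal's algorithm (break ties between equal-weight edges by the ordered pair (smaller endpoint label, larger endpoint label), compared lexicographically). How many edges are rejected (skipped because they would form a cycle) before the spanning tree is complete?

Kruskal's algorithm — process edges by increasing weight (ties by edge label):
0–3 (1): add. Components now {0,3} {1} {2} {4}
2–3 (3): add. Components now {0,2,3} {1} {4}
1–2 (5): add. Components now {0,1,2,3} {4}
3–4 (5): add. Components now {0,1,2,3,4}
Edges rejected before the tree was complete: 0.

0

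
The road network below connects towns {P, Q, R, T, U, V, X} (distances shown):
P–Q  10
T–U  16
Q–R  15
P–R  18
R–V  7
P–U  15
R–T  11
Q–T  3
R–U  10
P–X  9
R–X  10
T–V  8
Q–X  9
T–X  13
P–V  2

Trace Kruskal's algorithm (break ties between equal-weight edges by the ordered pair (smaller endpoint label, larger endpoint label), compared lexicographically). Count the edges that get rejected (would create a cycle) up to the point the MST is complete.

2

Kruskal's algorithm — process edges by increasing weight (ties by edge label):
P–V (2): add. Components now {R} {P,V} {Q} {U} {T} {X}
Q–T (3): add. Components now {R} {P,V} {Q,T} {U} {X}
R–V (7): add. Components now {P,R,V} {Q,T} {U} {X}
T–V (8): add. Components now {P,Q,R,T,V} {U} {X}
P–X (9): add. Components now {P,Q,R,T,V,X} {U}
Q–X (9): skip — Q and X already connected.
P–Q (10): skip — P and Q already connected.
R–U (10): add. Components now {P,Q,R,T,U,V,X}
Edges rejected before the tree was complete: 2.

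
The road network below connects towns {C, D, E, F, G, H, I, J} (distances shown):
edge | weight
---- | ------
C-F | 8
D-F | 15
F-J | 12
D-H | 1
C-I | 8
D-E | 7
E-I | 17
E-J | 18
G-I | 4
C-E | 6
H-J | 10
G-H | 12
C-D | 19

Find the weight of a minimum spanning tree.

44

Prim's algorithm from G:
Step 1: frontier [G-I 4, G-H 12] → take G-I (4); add I.
Step 2: frontier [G-H 12, C-I 8, E-I 17] → take C-I (8); add C.
Step 3: frontier [C-E 6, C-F 8, C-D 19, G-H 12, E-I 17] → take C-E (6); add E.
Step 4: frontier [C-F 8, C-D 19, D-E 7, E-J 18, G-H 12] → take D-E (7); add D.
Step 5: frontier [C-F 8, D-H 1, D-F 15, E-J 18, G-H 12] → take D-H (1); add H.
Step 6: frontier [C-F 8, D-F 15, E-J 18, H-J 10] → take C-F (8); add F.
Step 7: frontier [E-J 18, F-J 12, H-J 10] → take H-J (10); add J.
MST edges: G-I, C-I, C-E, D-E, D-H, C-F, H-J; total weight 4+8+6+7+1+8+10 = 44.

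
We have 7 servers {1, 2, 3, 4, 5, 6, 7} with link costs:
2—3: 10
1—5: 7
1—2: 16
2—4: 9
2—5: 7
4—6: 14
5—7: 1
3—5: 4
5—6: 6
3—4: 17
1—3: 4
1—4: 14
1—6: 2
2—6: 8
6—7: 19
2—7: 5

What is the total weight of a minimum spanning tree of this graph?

Prim, starting at 4.
Step 1: cheapest edge leaving the tree is 2—4 (9); add 2.
Step 2: cheapest edge leaving the tree is 2—7 (5); add 7.
Step 3: cheapest edge leaving the tree is 5—7 (1); add 5.
Step 4: cheapest edge leaving the tree is 3—5 (4); add 3.
Step 5: cheapest edge leaving the tree is 1—3 (4); add 1.
Step 6: cheapest edge leaving the tree is 1—6 (2); add 6.
MST edges: 2—4, 2—7, 5—7, 3—5, 1—3, 1—6; total weight 9+5+1+4+4+2 = 25.

25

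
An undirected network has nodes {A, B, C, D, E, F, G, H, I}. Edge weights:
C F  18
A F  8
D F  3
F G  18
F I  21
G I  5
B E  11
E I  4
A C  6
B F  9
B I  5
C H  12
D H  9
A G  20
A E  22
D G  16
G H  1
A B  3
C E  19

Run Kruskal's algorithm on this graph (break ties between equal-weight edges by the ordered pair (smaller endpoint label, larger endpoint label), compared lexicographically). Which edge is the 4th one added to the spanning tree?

Sort edges by weight, then run Kruskal:
G H (1): add — endpoints in different components.
A B (3): add — endpoints in different components.
D F (3): add — endpoints in different components.
E I (4): add — endpoints in different components.
B I (5): add — endpoints in different components.
G I (5): add — endpoints in different components.
A C (6): add — endpoints in different components.
A F (8): add — endpoints in different components.
The 4th edge added is E I.

E-I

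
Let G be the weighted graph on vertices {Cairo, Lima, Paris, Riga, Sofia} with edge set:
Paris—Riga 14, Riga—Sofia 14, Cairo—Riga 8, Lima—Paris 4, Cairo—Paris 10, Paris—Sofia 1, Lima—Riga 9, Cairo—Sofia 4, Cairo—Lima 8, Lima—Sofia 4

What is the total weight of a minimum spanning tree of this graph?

17

Grow the tree from Sofia using Prim:
Step 1: cheapest edge leaving the tree is Paris—Sofia (1); add Paris.
Step 2: cheapest edge leaving the tree is Cairo—Sofia (4); add Cairo.
Step 3: cheapest edge leaving the tree is Lima—Paris (4); add Lima.
Step 4: cheapest edge leaving the tree is Cairo—Riga (8); add Riga.
MST edges: Paris—Sofia, Cairo—Sofia, Lima—Paris, Cairo—Riga; total weight 1+4+4+8 = 17.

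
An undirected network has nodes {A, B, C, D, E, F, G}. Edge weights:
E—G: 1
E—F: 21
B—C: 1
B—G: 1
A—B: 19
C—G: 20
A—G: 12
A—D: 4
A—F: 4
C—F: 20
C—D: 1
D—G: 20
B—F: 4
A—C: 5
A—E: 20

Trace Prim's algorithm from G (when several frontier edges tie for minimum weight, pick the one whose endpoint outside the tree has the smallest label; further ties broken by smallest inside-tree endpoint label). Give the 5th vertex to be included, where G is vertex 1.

E

Grow the tree from G using Prim:
Step 1: cheapest edge leaving the tree is B—G (1); add B.
Step 2: cheapest edge leaving the tree is B—C (1); add C.
Step 3: cheapest edge leaving the tree is C—D (1); add D.
Step 4: cheapest edge leaving the tree is E—G (1); add E.
Step 5: cheapest edge leaving the tree is A—D (4); add A.
Step 6: cheapest edge leaving the tree is A—F (4); add F.
Vertex order: G, B, C, D, E, A, F. The 5th vertex is E.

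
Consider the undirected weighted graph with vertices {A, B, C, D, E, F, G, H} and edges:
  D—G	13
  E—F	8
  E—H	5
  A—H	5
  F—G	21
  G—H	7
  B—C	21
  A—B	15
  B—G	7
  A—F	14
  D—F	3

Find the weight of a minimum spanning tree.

Prim's algorithm from F:
Step 1: frontier [D—F 3, E—F 8, A—F 14, F—G 21] → take D—F (3); add D.
Step 2: frontier [D—G 13, E—F 8, A—F 14, F—G 21] → take E—F (8); add E.
Step 3: frontier [D—G 13, E—H 5, A—F 14, F—G 21] → take E—H (5); add H.
Step 4: frontier [D—G 13, A—F 14, F—G 21, A—H 5, G—H 7] → take A—H (5); add A.
Step 5: frontier [A—B 15, D—G 13, F—G 21, G—H 7] → take G—H (7); add G.
Step 6: frontier [A—B 15, B—G 7] → take B—G (7); add B.
Step 7: frontier [B—C 21] → take B—C (21); add C.
MST edges: D—F, E—F, E—H, A—H, G—H, B—G, B—C; total weight 3+8+5+5+7+7+21 = 56.

56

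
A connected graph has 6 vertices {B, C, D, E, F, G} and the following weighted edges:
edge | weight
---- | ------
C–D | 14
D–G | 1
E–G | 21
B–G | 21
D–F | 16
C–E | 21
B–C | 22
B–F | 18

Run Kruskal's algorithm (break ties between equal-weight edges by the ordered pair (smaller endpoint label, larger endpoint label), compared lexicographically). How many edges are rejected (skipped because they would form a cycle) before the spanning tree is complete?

Kruskal: consider edges lightest-first.
D–G (1): add. Components now {B} {C} {D,G} {E} {F}
C–D (14): add. Components now {B} {C,D,G} {E} {F}
D–F (16): add. Components now {B} {C,D,F,G} {E}
B–F (18): add. Components now {B,C,D,F,G} {E}
B–G (21): skip — B and G already connected.
C–E (21): add. Components now {B,C,D,E,F,G}
Edges rejected before the tree was complete: 1.

1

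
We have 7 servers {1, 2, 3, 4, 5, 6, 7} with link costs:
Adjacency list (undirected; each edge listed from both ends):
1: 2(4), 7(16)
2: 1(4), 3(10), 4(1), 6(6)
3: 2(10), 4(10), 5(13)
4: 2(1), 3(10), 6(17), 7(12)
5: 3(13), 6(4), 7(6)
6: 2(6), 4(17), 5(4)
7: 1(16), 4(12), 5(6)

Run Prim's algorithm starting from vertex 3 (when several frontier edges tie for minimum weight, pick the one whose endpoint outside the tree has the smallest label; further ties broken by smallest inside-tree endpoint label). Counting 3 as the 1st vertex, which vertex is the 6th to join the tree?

Prim's algorithm from 3:
Step 1: cheapest edge leaving the tree is 2—3 (10); add 2.
Step 2: cheapest edge leaving the tree is 2—4 (1); add 4.
Step 3: cheapest edge leaving the tree is 1—2 (4); add 1.
Step 4: cheapest edge leaving the tree is 2—6 (6); add 6.
Step 5: cheapest edge leaving the tree is 5—6 (4); add 5.
Step 6: cheapest edge leaving the tree is 5—7 (6); add 7.
Vertex order: 3, 2, 4, 1, 6, 5, 7. The 6th vertex is 5.

5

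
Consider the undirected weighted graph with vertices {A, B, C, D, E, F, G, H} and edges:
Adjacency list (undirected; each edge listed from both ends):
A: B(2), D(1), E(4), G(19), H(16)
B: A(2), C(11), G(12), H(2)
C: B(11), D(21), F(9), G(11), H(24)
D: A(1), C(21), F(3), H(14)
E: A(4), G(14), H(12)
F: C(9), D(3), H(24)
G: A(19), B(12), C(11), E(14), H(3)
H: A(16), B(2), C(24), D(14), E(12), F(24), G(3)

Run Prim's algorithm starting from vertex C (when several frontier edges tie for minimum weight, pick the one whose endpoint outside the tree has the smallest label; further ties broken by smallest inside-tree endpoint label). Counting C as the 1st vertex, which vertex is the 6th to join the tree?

H

Prim's algorithm from C:
Step 1: cheapest edge leaving the tree is C-F (9); add F.
Step 2: cheapest edge leaving the tree is D-F (3); add D.
Step 3: cheapest edge leaving the tree is A-D (1); add A.
Step 4: cheapest edge leaving the tree is A-B (2); add B.
Step 5: cheapest edge leaving the tree is B-H (2); add H.
Step 6: cheapest edge leaving the tree is G-H (3); add G.
Step 7: cheapest edge leaving the tree is A-E (4); add E.
Vertex order: C, F, D, A, B, H, G, E. The 6th vertex is H.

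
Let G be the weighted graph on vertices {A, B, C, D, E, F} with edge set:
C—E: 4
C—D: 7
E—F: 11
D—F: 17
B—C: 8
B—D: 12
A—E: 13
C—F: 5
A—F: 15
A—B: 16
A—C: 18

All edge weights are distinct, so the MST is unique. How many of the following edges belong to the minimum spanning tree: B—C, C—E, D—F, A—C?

2

Sort edges by weight, then run Kruskal:
C—E (4): add. Components now {A} {B} {C,E} {D} {F}
C—F (5): add. Components now {A} {B} {C,E,F} {D}
C—D (7): add. Components now {A} {B} {C,D,E,F}
B—C (8): add. Components now {A} {B,C,D,E,F}
E—F (11): skip — E and F already connected.
B—D (12): skip — B and D already connected.
A—E (13): add. Components now {A,B,C,D,E,F}
MST edge set: {C—E, C—F, C—D, B—C, A—E}.
Of the listed edges, {B—C, C—E} are in the MST → 2.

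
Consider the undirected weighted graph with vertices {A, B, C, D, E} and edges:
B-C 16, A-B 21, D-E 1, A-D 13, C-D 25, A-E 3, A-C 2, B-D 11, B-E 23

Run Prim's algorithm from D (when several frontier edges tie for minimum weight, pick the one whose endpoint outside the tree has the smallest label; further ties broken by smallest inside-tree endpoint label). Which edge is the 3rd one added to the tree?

A-C

Grow the tree from D using Prim:
Step 1: frontier [D-E 1, B-D 11, A-D 13, C-D 25] → take D-E (1); add E.
Step 2: frontier [B-D 11, A-D 13, C-D 25, A-E 3, B-E 23] → take A-E (3); add A.
Step 3: frontier [A-C 2, A-B 21, B-D 11, C-D 25, B-E 23] → take A-C (2); add C.
Step 4: frontier [A-B 21, B-C 16, B-D 11, B-E 23] → take B-D (11); add B.
The 3rd edge added is A-C.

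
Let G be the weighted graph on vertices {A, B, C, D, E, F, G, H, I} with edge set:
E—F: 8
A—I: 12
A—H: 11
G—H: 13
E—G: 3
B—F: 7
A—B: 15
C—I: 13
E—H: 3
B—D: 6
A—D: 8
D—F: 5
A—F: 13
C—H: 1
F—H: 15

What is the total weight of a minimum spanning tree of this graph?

46

Kruskal: consider edges lightest-first.
C—H (1): add — endpoints in different components.
E—G (3): add — endpoints in different components.
E—H (3): add — endpoints in different components.
D—F (5): add — endpoints in different components.
B—D (6): add — endpoints in different components.
B—F (7): skip — B and F already connected.
A—D (8): add — endpoints in different components.
E—F (8): add — endpoints in different components.
A—H (11): skip — A and H already connected.
A—I (12): add — endpoints in different components.
MST edges: C—H, E—G, E—H, D—F, B—D, A—D, E—F, A—I; total weight 1+3+3+5+6+8+8+12 = 46.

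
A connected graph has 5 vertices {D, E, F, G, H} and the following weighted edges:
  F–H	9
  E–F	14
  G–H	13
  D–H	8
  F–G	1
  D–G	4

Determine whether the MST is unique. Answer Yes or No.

Yes

Sort edges by weight, then run Kruskal:
F–G (1): add. Components now {D} {E} {F,G} {H}
D–G (4): add. Components now {D,F,G} {E} {H}
D–H (8): add. Components now {D,F,G,H} {E}
F–H (9): skip — F and H already connected.
G–H (13): skip — G and H already connected.
E–F (14): add. Components now {D,E,F,G,H}
Every non-tree edge has weight strictly greater than the heaviest edge on the tree path between its endpoints, so the MST is unique.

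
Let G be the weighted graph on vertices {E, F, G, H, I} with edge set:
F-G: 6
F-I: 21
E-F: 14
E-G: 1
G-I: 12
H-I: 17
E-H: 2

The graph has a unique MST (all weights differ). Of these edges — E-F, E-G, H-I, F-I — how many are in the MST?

Kruskal's algorithm — process edges by increasing weight (ties by edge label):
E-G (1): add. Components now {E,G} {F} {H} {I}
E-H (2): add. Components now {E,G,H} {F} {I}
F-G (6): add. Components now {E,F,G,H} {I}
G-I (12): add. Components now {E,F,G,H,I}
MST edge set: {E-G, E-H, F-G, G-I}.
Of the listed edges, {E-G} are in the MST → 1.

1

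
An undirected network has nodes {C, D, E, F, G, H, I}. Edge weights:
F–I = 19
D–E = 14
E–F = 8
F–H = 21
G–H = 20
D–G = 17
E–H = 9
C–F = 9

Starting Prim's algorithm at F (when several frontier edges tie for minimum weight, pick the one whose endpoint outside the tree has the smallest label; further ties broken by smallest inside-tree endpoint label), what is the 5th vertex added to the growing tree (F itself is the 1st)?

Grow the tree from F using Prim:
Step 1: frontier [E–F 8, C–F 9, F–I 19, F–H 21] → take E–F (8); add E.
Step 2: frontier [E–H 9, D–E 14, C–F 9, F–I 19, F–H 21] → take C–F (9); add C.
Step 3: frontier [E–H 9, D–E 14, F–I 19, F–H 21] → take E–H (9); add H.
Step 4: frontier [D–E 14, F–I 19, G–H 20] → take D–E (14); add D.
Step 5: frontier [D–G 17, F–I 19, G–H 20] → take D–G (17); add G.
Step 6: frontier [F–I 19] → take F–I (19); add I.
Vertex order: F, E, C, H, D, G, I. The 5th vertex is D.

D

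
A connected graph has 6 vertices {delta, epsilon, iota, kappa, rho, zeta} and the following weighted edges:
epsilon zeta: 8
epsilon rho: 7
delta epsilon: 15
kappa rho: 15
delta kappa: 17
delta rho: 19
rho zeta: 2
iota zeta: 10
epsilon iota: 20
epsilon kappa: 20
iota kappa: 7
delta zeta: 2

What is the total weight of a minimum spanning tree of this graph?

28

Prim, starting at rho.
Step 1: cheapest edge leaving the tree is rho zeta (2); add zeta.
Step 2: cheapest edge leaving the tree is delta zeta (2); add delta.
Step 3: cheapest edge leaving the tree is epsilon rho (7); add epsilon.
Step 4: cheapest edge leaving the tree is iota zeta (10); add iota.
Step 5: cheapest edge leaving the tree is iota kappa (7); add kappa.
MST edges: rho zeta, delta zeta, epsilon rho, iota zeta, iota kappa; total weight 2+2+7+10+7 = 28.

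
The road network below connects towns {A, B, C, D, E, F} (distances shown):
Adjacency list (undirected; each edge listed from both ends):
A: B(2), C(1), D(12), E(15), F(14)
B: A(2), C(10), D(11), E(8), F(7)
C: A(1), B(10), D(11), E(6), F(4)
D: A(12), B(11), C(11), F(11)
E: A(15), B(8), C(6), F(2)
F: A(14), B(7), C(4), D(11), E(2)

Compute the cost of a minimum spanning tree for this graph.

Kruskal's algorithm — process edges by increasing weight (ties by edge label):
A C (1): add — endpoints in different components.
A B (2): add — endpoints in different components.
E F (2): add — endpoints in different components.
C F (4): add — endpoints in different components.
C E (6): skip — C and E already connected.
B F (7): skip — B and F already connected.
B E (8): skip — B and E already connected.
B C (10): skip — B and C already connected.
B D (11): add — endpoints in different components.
MST edges: A C, A B, E F, C F, B D; total weight 1+2+2+4+11 = 20.

20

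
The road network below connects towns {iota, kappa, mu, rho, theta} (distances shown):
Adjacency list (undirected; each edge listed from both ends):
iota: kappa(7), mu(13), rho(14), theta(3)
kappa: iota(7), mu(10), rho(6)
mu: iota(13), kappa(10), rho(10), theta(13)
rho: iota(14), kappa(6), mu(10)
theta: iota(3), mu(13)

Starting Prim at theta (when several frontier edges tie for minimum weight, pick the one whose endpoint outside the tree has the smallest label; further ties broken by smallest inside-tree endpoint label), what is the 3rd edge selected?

kappa-rho

Grow the tree from theta using Prim:
Step 1: frontier [iota-theta 3, mu-theta 13] → take iota-theta (3); add iota.
Step 2: frontier [iota-kappa 7, iota-mu 13, iota-rho 14, mu-theta 13] → take iota-kappa (7); add kappa.
Step 3: frontier [iota-mu 13, iota-rho 14, kappa-rho 6, kappa-mu 10, mu-theta 13] → take kappa-rho (6); add rho.
Step 4: frontier [iota-mu 13, kappa-mu 10, mu-rho 10, mu-theta 13] → take kappa-mu (10); add mu.
The 3rd edge added is kappa-rho.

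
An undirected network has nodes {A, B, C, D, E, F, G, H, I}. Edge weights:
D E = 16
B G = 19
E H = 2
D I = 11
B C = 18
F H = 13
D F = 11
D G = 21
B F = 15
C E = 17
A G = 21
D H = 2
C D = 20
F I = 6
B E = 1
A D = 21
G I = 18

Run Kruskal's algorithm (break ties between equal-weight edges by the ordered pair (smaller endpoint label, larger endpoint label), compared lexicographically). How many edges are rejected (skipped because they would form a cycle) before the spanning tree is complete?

Kruskal: consider edges lightest-first.
B E (1): add — endpoints in different components.
D H (2): add — endpoints in different components.
E H (2): add — endpoints in different components.
F I (6): add — endpoints in different components.
D F (11): add — endpoints in different components.
D I (11): skip — D and I already connected.
F H (13): skip — F and H already connected.
B F (15): skip — B and F already connected.
D E (16): skip — D and E already connected.
C E (17): add — endpoints in different components.
B C (18): skip — B and C already connected.
G I (18): add — endpoints in different components.
B G (19): skip — B and G already connected.
C D (20): skip — C and D already connected.
A D (21): add — endpoints in different components.
Edges rejected before the tree was complete: 7.

7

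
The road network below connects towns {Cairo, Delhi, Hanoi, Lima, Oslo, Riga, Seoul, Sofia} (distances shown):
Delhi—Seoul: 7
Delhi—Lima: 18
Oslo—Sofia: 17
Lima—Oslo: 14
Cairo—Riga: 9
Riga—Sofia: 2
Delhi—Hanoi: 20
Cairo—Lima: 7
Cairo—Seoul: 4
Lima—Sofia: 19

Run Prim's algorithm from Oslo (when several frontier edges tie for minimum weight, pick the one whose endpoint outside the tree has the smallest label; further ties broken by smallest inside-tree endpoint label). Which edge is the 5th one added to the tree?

Prim, starting at Oslo.
Step 1: cheapest edge leaving the tree is Lima—Oslo (14); add Lima.
Step 2: cheapest edge leaving the tree is Cairo—Lima (7); add Cairo.
Step 3: cheapest edge leaving the tree is Cairo—Seoul (4); add Seoul.
Step 4: cheapest edge leaving the tree is Delhi—Seoul (7); add Delhi.
Step 5: cheapest edge leaving the tree is Cairo—Riga (9); add Riga.
Step 6: cheapest edge leaving the tree is Riga—Sofia (2); add Sofia.
Step 7: cheapest edge leaving the tree is Delhi—Hanoi (20); add Hanoi.
The 5th edge added is Cairo—Riga.

Cairo-Riga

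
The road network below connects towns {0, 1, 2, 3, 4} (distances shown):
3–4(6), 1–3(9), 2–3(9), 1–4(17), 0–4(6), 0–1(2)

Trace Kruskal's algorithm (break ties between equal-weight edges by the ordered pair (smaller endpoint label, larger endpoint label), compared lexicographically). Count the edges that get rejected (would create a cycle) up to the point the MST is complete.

Kruskal's algorithm — process edges by increasing weight (ties by edge label):
0–1 (2): add — endpoints in different components.
0–4 (6): add — endpoints in different components.
3–4 (6): add — endpoints in different components.
1–3 (9): skip — 1 and 3 already connected.
2–3 (9): add — endpoints in different components.
Edges rejected before the tree was complete: 1.

1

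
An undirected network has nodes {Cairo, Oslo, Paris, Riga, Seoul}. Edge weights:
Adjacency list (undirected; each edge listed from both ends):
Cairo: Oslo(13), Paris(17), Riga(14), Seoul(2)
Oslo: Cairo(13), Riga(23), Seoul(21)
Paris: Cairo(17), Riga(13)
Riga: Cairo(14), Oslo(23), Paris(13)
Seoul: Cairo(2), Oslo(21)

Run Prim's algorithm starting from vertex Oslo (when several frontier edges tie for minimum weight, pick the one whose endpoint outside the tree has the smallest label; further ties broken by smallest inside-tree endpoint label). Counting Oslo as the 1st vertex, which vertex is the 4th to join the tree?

Riga

Grow the tree from Oslo using Prim:
Step 1: cheapest edge leaving the tree is Cairo-Oslo (13); add Cairo.
Step 2: cheapest edge leaving the tree is Cairo-Seoul (2); add Seoul.
Step 3: cheapest edge leaving the tree is Cairo-Riga (14); add Riga.
Step 4: cheapest edge leaving the tree is Paris-Riga (13); add Paris.
Vertex order: Oslo, Cairo, Seoul, Riga, Paris. The 4th vertex is Riga.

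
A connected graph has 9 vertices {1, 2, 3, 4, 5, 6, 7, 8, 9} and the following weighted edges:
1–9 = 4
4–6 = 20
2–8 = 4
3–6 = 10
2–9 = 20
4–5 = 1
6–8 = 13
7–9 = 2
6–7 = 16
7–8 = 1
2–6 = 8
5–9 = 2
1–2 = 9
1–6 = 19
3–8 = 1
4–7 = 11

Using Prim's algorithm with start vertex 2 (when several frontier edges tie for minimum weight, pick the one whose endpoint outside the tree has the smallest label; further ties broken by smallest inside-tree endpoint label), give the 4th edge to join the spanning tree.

7-9

Prim, starting at 2.
Step 1: cheapest edge leaving the tree is 2–8 (4); add 8.
Step 2: cheapest edge leaving the tree is 3–8 (1); add 3.
Step 3: cheapest edge leaving the tree is 7–8 (1); add 7.
Step 4: cheapest edge leaving the tree is 7–9 (2); add 9.
Step 5: cheapest edge leaving the tree is 5–9 (2); add 5.
Step 6: cheapest edge leaving the tree is 4–5 (1); add 4.
Step 7: cheapest edge leaving the tree is 1–9 (4); add 1.
Step 8: cheapest edge leaving the tree is 2–6 (8); add 6.
The 4th edge added is 7–9.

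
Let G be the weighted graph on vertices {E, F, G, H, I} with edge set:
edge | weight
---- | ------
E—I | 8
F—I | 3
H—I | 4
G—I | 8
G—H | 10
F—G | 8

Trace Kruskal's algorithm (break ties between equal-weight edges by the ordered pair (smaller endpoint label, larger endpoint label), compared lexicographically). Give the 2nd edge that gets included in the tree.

Kruskal: consider edges lightest-first.
F—I (3): add — endpoints in different components.
H—I (4): add — endpoints in different components.
E—I (8): add — endpoints in different components.
F—G (8): add — endpoints in different components.
The 2nd edge added is H—I.

H-I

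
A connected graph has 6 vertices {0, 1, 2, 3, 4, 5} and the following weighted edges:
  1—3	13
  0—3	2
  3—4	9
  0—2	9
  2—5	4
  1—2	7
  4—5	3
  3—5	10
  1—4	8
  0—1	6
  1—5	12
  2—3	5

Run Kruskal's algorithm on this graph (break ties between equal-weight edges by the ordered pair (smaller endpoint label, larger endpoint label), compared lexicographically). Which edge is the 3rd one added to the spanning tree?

2-5

Kruskal: consider edges lightest-first.
0—3 (2): add — endpoints in different components.
4—5 (3): add — endpoints in different components.
2—5 (4): add — endpoints in different components.
2—3 (5): add — endpoints in different components.
0—1 (6): add — endpoints in different components.
The 3rd edge added is 2—5.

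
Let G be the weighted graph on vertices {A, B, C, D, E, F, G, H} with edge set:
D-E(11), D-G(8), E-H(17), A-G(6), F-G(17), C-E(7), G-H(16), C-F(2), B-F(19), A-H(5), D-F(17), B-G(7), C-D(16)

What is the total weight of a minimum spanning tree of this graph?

46

Kruskal: consider edges lightest-first.
C-F (2): add — endpoints in different components.
A-H (5): add — endpoints in different components.
A-G (6): add — endpoints in different components.
B-G (7): add — endpoints in different components.
C-E (7): add — endpoints in different components.
D-G (8): add — endpoints in different components.
D-E (11): add — endpoints in different components.
MST edges: C-F, A-H, A-G, B-G, C-E, D-G, D-E; total weight 2+5+6+7+7+8+11 = 46.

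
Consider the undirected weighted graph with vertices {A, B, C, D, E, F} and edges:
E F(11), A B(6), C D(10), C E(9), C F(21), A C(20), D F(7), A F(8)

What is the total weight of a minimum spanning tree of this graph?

40

Kruskal: consider edges lightest-first.
A B (6): add. Components now {A,B} {C} {D} {E} {F}
D F (7): add. Components now {A,B} {C} {D,F} {E}
A F (8): add. Components now {A,B,D,F} {C} {E}
C E (9): add. Components now {A,B,D,F} {C,E}
C D (10): add. Components now {A,B,C,D,E,F}
MST edges: A B, D F, A F, C E, C D; total weight 6+7+8+9+10 = 40.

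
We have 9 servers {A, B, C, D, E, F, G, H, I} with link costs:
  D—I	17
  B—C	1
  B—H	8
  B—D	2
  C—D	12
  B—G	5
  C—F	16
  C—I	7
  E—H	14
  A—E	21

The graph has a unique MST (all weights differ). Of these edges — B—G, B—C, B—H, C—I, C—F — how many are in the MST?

5

Sort edges by weight, then run Kruskal:
B—C (1): add — endpoints in different components.
B—D (2): add — endpoints in different components.
B—G (5): add — endpoints in different components.
C—I (7): add — endpoints in different components.
B—H (8): add — endpoints in different components.
C—D (12): skip — C and D already connected.
E—H (14): add — endpoints in different components.
C—F (16): add — endpoints in different components.
D—I (17): skip — D and I already connected.
A—E (21): add — endpoints in different components.
MST edge set: {B—C, B—D, B—G, C—I, B—H, E—H, C—F, A—E}.
Of the listed edges, {B—G, B—C, B—H, C—I, C—F} are in the MST → 5.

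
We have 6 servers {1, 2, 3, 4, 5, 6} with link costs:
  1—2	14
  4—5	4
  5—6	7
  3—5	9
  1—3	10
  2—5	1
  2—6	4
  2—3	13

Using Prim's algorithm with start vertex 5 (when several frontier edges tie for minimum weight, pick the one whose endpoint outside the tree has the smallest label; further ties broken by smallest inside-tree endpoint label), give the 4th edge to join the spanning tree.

3-5

Prim's algorithm from 5:
Step 1: frontier [2—5 1, 4—5 4, 5—6 7, 3—5 9] → take 2—5 (1); add 2.
Step 2: frontier [2—6 4, 2—3 13, 1—2 14, 4—5 4, 5—6 7, 3—5 9] → take 4—5 (4); add 4.
Step 3: frontier [2—6 4, 2—3 13, 1—2 14, 5—6 7, 3—5 9] → take 2—6 (4); add 6.
Step 4: frontier [2—3 13, 1—2 14, 3—5 9] → take 3—5 (9); add 3.
Step 5: frontier [1—2 14, 1—3 10] → take 1—3 (10); add 1.
The 4th edge added is 3—5.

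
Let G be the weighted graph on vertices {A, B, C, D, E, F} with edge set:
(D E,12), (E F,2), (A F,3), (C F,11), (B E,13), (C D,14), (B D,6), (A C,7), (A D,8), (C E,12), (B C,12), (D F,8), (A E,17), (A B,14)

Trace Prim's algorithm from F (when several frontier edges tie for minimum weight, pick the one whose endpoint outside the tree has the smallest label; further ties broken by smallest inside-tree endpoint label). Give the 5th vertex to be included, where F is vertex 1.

Grow the tree from F using Prim:
Step 1: frontier [E F 2, A F 3, D F 8, C F 11] → take E F (2); add E.
Step 2: frontier [C E 12, D E 12, B E 13, A E 17, A F 3, D F 8, C F 11] → take A F (3); add A.
Step 3: frontier [A C 7, A D 8, A B 14, C E 12, D E 12, B E 13, D F 8, C F 11] → take A C (7); add C.
Step 4: frontier [A D 8, A B 14, B C 12, C D 14, D E 12, B E 13, D F 8] → take A D (8); add D.
Step 5: frontier [A B 14, B C 12, B D 6, B E 13] → take B D (6); add B.
Vertex order: F, E, A, C, D, B. The 5th vertex is D.

D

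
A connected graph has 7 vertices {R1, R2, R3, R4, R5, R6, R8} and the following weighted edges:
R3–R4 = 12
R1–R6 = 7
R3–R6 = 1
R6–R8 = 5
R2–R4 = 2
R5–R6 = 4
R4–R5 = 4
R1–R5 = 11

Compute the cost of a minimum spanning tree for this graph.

Grow the tree from R8 using Prim:
Step 1: cheapest edge leaving the tree is R6–R8 (5); add R6.
Step 2: cheapest edge leaving the tree is R3–R6 (1); add R3.
Step 3: cheapest edge leaving the tree is R5–R6 (4); add R5.
Step 4: cheapest edge leaving the tree is R4–R5 (4); add R4.
Step 5: cheapest edge leaving the tree is R2–R4 (2); add R2.
Step 6: cheapest edge leaving the tree is R1–R6 (7); add R1.
MST edges: R6–R8, R3–R6, R5–R6, R4–R5, R2–R4, R1–R6; total weight 5+1+4+4+2+7 = 23.

23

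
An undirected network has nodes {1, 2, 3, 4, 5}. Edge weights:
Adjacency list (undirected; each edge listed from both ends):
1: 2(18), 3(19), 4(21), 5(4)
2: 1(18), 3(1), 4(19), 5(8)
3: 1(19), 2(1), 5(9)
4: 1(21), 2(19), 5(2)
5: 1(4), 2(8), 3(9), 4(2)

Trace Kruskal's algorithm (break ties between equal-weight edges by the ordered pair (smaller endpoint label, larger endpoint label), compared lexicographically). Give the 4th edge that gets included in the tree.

2-5

Kruskal's algorithm — process edges by increasing weight (ties by edge label):
2-3 (1): add — endpoints in different components.
4-5 (2): add — endpoints in different components.
1-5 (4): add — endpoints in different components.
2-5 (8): add — endpoints in different components.
The 4th edge added is 2-5.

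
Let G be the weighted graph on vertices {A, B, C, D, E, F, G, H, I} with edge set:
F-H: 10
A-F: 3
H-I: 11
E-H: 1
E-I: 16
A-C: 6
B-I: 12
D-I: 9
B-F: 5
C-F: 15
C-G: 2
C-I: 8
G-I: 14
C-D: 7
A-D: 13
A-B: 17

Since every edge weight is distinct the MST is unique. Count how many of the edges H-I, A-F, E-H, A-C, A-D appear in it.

Kruskal's algorithm — process edges by increasing weight (ties by edge label):
E-H (1): add — endpoints in different components.
C-G (2): add — endpoints in different components.
A-F (3): add — endpoints in different components.
B-F (5): add — endpoints in different components.
A-C (6): add — endpoints in different components.
C-D (7): add — endpoints in different components.
C-I (8): add — endpoints in different components.
D-I (9): skip — D and I already connected.
F-H (10): add — endpoints in different components.
MST edge set: {E-H, C-G, A-F, B-F, A-C, C-D, C-I, F-H}.
Of the listed edges, {A-F, E-H, A-C} are in the MST → 3.

3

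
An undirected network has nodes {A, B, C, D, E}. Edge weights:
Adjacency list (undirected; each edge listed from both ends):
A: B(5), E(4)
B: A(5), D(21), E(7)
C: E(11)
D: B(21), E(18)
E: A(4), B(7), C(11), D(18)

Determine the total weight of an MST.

Kruskal's algorithm — process edges by increasing weight (ties by edge label):
A—E (4): add. Components now {A,E} {B} {C} {D}
A—B (5): add. Components now {A,B,E} {C} {D}
B—E (7): skip — B and E already connected.
C—E (11): add. Components now {A,B,C,E} {D}
D—E (18): add. Components now {A,B,C,D,E}
MST edges: A—E, A—B, C—E, D—E; total weight 4+5+11+18 = 38.

38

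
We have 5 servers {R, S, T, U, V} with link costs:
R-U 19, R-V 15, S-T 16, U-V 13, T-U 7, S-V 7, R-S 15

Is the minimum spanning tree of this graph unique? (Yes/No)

Kruskal's algorithm — process edges by increasing weight (ties by edge label):
S-V (7): add — endpoints in different components.
T-U (7): add — endpoints in different components.
U-V (13): add — endpoints in different components.
R-S (15): add — endpoints in different components.
Non-tree edge R-V has weight 15, equal to the heaviest edge on its tree cycle — swapping gives another MST of the same weight. Not unique.

No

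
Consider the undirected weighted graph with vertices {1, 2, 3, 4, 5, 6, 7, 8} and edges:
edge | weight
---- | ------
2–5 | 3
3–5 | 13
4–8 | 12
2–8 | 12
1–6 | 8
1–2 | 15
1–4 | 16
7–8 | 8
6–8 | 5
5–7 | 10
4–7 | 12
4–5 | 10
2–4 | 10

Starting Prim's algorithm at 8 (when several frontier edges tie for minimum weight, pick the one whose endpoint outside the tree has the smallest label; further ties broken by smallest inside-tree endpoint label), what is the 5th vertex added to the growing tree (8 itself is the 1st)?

Prim's algorithm from 8:
Step 1: frontier [6–8 5, 7–8 8, 2–8 12, 4–8 12] → take 6–8 (5); add 6.
Step 2: frontier [1–6 8, 7–8 8, 2–8 12, 4–8 12] → take 1–6 (8); add 1.
Step 3: frontier [1–2 15, 1–4 16, 7–8 8, 2–8 12, 4–8 12] → take 7–8 (8); add 7.
Step 4: frontier [1–2 15, 1–4 16, 5–7 10, 4–7 12, 2–8 12, 4–8 12] → take 5–7 (10); add 5.
Step 5: frontier [1–2 15, 1–4 16, 2–5 3, 4–5 10, 3–5 13, 4–7 12, 2–8 12, 4–8 12] → take 2–5 (3); add 2.
Step 6: frontier [1–4 16, 2–4 10, 4–5 10, 3–5 13, 4–7 12, 4–8 12] → take 2–4 (10); add 4.
Step 7: frontier [3–5 13] → take 3–5 (13); add 3.
Vertex order: 8, 6, 1, 7, 5, 2, 4, 3. The 5th vertex is 5.

5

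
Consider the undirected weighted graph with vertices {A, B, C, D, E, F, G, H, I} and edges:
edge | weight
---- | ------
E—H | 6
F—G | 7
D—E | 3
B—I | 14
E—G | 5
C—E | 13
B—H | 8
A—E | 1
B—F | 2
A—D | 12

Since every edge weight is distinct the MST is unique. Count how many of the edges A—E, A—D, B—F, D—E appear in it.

Sort edges by weight, then run Kruskal:
A—E (1): add — endpoints in different components.
B—F (2): add — endpoints in different components.
D—E (3): add — endpoints in different components.
E—G (5): add — endpoints in different components.
E—H (6): add — endpoints in different components.
F—G (7): add — endpoints in different components.
B—H (8): skip — B and H already connected.
A—D (12): skip — A and D already connected.
C—E (13): add — endpoints in different components.
B—I (14): add — endpoints in different components.
MST edge set: {A—E, B—F, D—E, E—G, E—H, F—G, C—E, B—I}.
Of the listed edges, {A—E, B—F, D—E} are in the MST → 3.

3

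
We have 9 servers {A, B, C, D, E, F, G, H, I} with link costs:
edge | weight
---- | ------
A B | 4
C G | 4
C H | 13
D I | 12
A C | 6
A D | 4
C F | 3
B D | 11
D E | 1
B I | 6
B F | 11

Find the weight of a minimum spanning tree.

41

Grow the tree from F using Prim:
Step 1: frontier [C F 3, B F 11] → take C F (3); add C.
Step 2: frontier [C G 4, A C 6, C H 13, B F 11] → take C G (4); add G.
Step 3: frontier [A C 6, C H 13, B F 11] → take A C (6); add A.
Step 4: frontier [A B 4, A D 4, C H 13, B F 11] → take A B (4); add B.
Step 5: frontier [A D 4, B I 6, B D 11, C H 13] → take A D (4); add D.
Step 6: frontier [B I 6, C H 13, D E 1, D I 12] → take D E (1); add E.
Step 7: frontier [B I 6, C H 13, D I 12] → take B I (6); add I.
Step 8: frontier [C H 13] → take C H (13); add H.
MST edges: C F, C G, A C, A B, A D, D E, B I, C H; total weight 3+4+6+4+4+1+6+13 = 41.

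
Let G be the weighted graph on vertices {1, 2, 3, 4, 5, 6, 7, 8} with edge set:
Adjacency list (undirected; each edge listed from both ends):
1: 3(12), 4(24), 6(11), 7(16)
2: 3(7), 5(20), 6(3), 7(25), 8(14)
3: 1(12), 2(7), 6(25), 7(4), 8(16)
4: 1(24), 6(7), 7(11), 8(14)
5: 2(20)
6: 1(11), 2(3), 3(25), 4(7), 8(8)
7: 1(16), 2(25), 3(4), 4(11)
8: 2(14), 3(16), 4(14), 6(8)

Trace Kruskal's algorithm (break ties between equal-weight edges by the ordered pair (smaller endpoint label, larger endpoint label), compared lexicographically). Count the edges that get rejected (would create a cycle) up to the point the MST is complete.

6

Kruskal: consider edges lightest-first.
2 6 (3): add — endpoints in different components.
3 7 (4): add — endpoints in different components.
2 3 (7): add — endpoints in different components.
4 6 (7): add — endpoints in different components.
6 8 (8): add — endpoints in different components.
1 6 (11): add — endpoints in different components.
4 7 (11): skip — 4 and 7 already connected.
1 3 (12): skip — 1 and 3 already connected.
2 8 (14): skip — 2 and 8 already connected.
4 8 (14): skip — 4 and 8 already connected.
1 7 (16): skip — 1 and 7 already connected.
3 8 (16): skip — 3 and 8 already connected.
2 5 (20): add — endpoints in different components.
Edges rejected before the tree was complete: 6.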